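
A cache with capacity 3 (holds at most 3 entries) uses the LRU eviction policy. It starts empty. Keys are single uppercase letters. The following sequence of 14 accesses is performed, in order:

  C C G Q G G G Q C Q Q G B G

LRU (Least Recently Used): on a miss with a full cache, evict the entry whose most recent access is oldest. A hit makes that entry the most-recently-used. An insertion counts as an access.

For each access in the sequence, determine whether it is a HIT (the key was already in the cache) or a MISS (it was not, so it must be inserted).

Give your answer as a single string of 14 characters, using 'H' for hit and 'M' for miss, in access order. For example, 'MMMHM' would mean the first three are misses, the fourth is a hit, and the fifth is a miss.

LRU simulation (capacity=3):
  1. access C: MISS. Cache (LRU->MRU): [C]
  2. access C: HIT. Cache (LRU->MRU): [C]
  3. access G: MISS. Cache (LRU->MRU): [C G]
  4. access Q: MISS. Cache (LRU->MRU): [C G Q]
  5. access G: HIT. Cache (LRU->MRU): [C Q G]
  6. access G: HIT. Cache (LRU->MRU): [C Q G]
  7. access G: HIT. Cache (LRU->MRU): [C Q G]
  8. access Q: HIT. Cache (LRU->MRU): [C G Q]
  9. access C: HIT. Cache (LRU->MRU): [G Q C]
  10. access Q: HIT. Cache (LRU->MRU): [G C Q]
  11. access Q: HIT. Cache (LRU->MRU): [G C Q]
  12. access G: HIT. Cache (LRU->MRU): [C Q G]
  13. access B: MISS, evict C. Cache (LRU->MRU): [Q G B]
  14. access G: HIT. Cache (LRU->MRU): [Q B G]
Total: 10 hits, 4 misses, 1 evictions

Answer: MHMMHHHHHHHHMH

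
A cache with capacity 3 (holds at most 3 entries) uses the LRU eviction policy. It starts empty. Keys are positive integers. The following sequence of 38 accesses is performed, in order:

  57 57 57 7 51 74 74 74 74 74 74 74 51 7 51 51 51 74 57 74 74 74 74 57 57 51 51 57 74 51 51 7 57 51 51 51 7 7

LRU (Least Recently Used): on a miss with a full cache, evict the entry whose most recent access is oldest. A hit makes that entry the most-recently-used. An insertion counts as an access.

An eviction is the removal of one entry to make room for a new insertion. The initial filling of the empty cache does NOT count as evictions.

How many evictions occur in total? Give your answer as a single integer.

Answer: 4

Derivation:
LRU simulation (capacity=3):
  1. access 57: MISS. Cache (LRU->MRU): [57]
  2. access 57: HIT. Cache (LRU->MRU): [57]
  3. access 57: HIT. Cache (LRU->MRU): [57]
  4. access 7: MISS. Cache (LRU->MRU): [57 7]
  5. access 51: MISS. Cache (LRU->MRU): [57 7 51]
  6. access 74: MISS, evict 57. Cache (LRU->MRU): [7 51 74]
  7. access 74: HIT. Cache (LRU->MRU): [7 51 74]
  8. access 74: HIT. Cache (LRU->MRU): [7 51 74]
  9. access 74: HIT. Cache (LRU->MRU): [7 51 74]
  10. access 74: HIT. Cache (LRU->MRU): [7 51 74]
  11. access 74: HIT. Cache (LRU->MRU): [7 51 74]
  12. access 74: HIT. Cache (LRU->MRU): [7 51 74]
  13. access 51: HIT. Cache (LRU->MRU): [7 74 51]
  14. access 7: HIT. Cache (LRU->MRU): [74 51 7]
  15. access 51: HIT. Cache (LRU->MRU): [74 7 51]
  16. access 51: HIT. Cache (LRU->MRU): [74 7 51]
  17. access 51: HIT. Cache (LRU->MRU): [74 7 51]
  18. access 74: HIT. Cache (LRU->MRU): [7 51 74]
  19. access 57: MISS, evict 7. Cache (LRU->MRU): [51 74 57]
  20. access 74: HIT. Cache (LRU->MRU): [51 57 74]
  21. access 74: HIT. Cache (LRU->MRU): [51 57 74]
  22. access 74: HIT. Cache (LRU->MRU): [51 57 74]
  23. access 74: HIT. Cache (LRU->MRU): [51 57 74]
  24. access 57: HIT. Cache (LRU->MRU): [51 74 57]
  25. access 57: HIT. Cache (LRU->MRU): [51 74 57]
  26. access 51: HIT. Cache (LRU->MRU): [74 57 51]
  27. access 51: HIT. Cache (LRU->MRU): [74 57 51]
  28. access 57: HIT. Cache (LRU->MRU): [74 51 57]
  29. access 74: HIT. Cache (LRU->MRU): [51 57 74]
  30. access 51: HIT. Cache (LRU->MRU): [57 74 51]
  31. access 51: HIT. Cache (LRU->MRU): [57 74 51]
  32. access 7: MISS, evict 57. Cache (LRU->MRU): [74 51 7]
  33. access 57: MISS, evict 74. Cache (LRU->MRU): [51 7 57]
  34. access 51: HIT. Cache (LRU->MRU): [7 57 51]
  35. access 51: HIT. Cache (LRU->MRU): [7 57 51]
  36. access 51: HIT. Cache (LRU->MRU): [7 57 51]
  37. access 7: HIT. Cache (LRU->MRU): [57 51 7]
  38. access 7: HIT. Cache (LRU->MRU): [57 51 7]
Total: 31 hits, 7 misses, 4 evictions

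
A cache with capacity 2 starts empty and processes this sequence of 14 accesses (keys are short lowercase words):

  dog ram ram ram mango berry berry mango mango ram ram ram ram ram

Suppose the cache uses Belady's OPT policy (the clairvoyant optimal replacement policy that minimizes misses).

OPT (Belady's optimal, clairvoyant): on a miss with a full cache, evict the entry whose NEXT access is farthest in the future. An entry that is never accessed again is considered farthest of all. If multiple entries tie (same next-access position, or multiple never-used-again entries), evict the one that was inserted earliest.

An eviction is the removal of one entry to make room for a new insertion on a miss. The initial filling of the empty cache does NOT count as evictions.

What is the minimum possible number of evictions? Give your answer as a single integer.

OPT (Belady) simulation (capacity=2):
  1. access dog: MISS. Cache: [dog]
  2. access ram: MISS. Cache: [dog ram]
  3. access ram: HIT. Next use of ram: step 4. Cache: [dog ram]
  4. access ram: HIT. Next use of ram: step 10. Cache: [dog ram]
  5. access mango: MISS, evict dog (next use: never). Cache: [ram mango]
  6. access berry: MISS, evict ram (next use: step 10). Cache: [mango berry]
  7. access berry: HIT. Next use of berry: never. Cache: [mango berry]
  8. access mango: HIT. Next use of mango: step 9. Cache: [mango berry]
  9. access mango: HIT. Next use of mango: never. Cache: [mango berry]
  10. access ram: MISS, evict mango (next use: never). Cache: [berry ram]
  11. access ram: HIT. Next use of ram: step 12. Cache: [berry ram]
  12. access ram: HIT. Next use of ram: step 13. Cache: [berry ram]
  13. access ram: HIT. Next use of ram: step 14. Cache: [berry ram]
  14. access ram: HIT. Next use of ram: never. Cache: [berry ram]
Total: 9 hits, 5 misses, 3 evictions

Answer: 3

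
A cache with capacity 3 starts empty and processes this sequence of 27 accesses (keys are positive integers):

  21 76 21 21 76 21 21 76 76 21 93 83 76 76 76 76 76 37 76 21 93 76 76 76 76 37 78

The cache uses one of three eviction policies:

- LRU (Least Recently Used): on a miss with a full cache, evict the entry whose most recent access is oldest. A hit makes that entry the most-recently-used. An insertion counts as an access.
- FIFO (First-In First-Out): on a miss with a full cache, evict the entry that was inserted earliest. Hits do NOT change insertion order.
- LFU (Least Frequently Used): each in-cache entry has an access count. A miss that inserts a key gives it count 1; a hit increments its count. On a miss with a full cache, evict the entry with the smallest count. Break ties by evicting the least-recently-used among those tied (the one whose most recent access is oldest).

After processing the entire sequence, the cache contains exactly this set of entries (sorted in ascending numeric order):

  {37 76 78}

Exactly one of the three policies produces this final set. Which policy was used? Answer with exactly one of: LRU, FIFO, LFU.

Simulating under each policy and comparing final sets:
  LRU: final set = {37 76 78} -> MATCHES target
  FIFO: final set = {37 78 93} -> differs
  LFU: final set = {21 76 78} -> differs
Only LRU produces the target set.

Answer: LRU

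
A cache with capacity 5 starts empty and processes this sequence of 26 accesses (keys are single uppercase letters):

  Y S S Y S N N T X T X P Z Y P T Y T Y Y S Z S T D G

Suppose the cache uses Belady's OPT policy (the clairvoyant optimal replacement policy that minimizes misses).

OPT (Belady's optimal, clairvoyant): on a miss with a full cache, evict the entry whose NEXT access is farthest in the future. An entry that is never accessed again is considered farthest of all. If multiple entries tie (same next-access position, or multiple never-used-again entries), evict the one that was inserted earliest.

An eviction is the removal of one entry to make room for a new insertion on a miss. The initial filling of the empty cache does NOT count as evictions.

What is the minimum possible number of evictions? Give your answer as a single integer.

Answer: 4

Derivation:
OPT (Belady) simulation (capacity=5):
  1. access Y: MISS. Cache: [Y]
  2. access S: MISS. Cache: [Y S]
  3. access S: HIT. Next use of S: step 5. Cache: [Y S]
  4. access Y: HIT. Next use of Y: step 14. Cache: [Y S]
  5. access S: HIT. Next use of S: step 21. Cache: [Y S]
  6. access N: MISS. Cache: [Y S N]
  7. access N: HIT. Next use of N: never. Cache: [Y S N]
  8. access T: MISS. Cache: [Y S N T]
  9. access X: MISS. Cache: [Y S N T X]
  10. access T: HIT. Next use of T: step 16. Cache: [Y S N T X]
  11. access X: HIT. Next use of X: never. Cache: [Y S N T X]
  12. access P: MISS, evict N (next use: never). Cache: [Y S T X P]
  13. access Z: MISS, evict X (next use: never). Cache: [Y S T P Z]
  14. access Y: HIT. Next use of Y: step 17. Cache: [Y S T P Z]
  15. access P: HIT. Next use of P: never. Cache: [Y S T P Z]
  16. access T: HIT. Next use of T: step 18. Cache: [Y S T P Z]
  17. access Y: HIT. Next use of Y: step 19. Cache: [Y S T P Z]
  18. access T: HIT. Next use of T: step 24. Cache: [Y S T P Z]
  19. access Y: HIT. Next use of Y: step 20. Cache: [Y S T P Z]
  20. access Y: HIT. Next use of Y: never. Cache: [Y S T P Z]
  21. access S: HIT. Next use of S: step 23. Cache: [Y S T P Z]
  22. access Z: HIT. Next use of Z: never. Cache: [Y S T P Z]
  23. access S: HIT. Next use of S: never. Cache: [Y S T P Z]
  24. access T: HIT. Next use of T: never. Cache: [Y S T P Z]
  25. access D: MISS, evict Y (next use: never). Cache: [S T P Z D]
  26. access G: MISS, evict S (next use: never). Cache: [T P Z D G]
Total: 17 hits, 9 misses, 4 evictions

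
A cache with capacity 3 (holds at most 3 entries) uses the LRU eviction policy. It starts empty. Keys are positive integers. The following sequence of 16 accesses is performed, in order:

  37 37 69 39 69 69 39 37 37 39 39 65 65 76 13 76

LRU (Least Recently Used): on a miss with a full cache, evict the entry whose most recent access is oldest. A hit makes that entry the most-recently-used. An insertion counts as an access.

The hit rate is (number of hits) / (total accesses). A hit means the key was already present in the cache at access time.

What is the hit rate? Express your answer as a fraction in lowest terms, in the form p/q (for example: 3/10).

LRU simulation (capacity=3):
  1. access 37: MISS. Cache (LRU->MRU): [37]
  2. access 37: HIT. Cache (LRU->MRU): [37]
  3. access 69: MISS. Cache (LRU->MRU): [37 69]
  4. access 39: MISS. Cache (LRU->MRU): [37 69 39]
  5. access 69: HIT. Cache (LRU->MRU): [37 39 69]
  6. access 69: HIT. Cache (LRU->MRU): [37 39 69]
  7. access 39: HIT. Cache (LRU->MRU): [37 69 39]
  8. access 37: HIT. Cache (LRU->MRU): [69 39 37]
  9. access 37: HIT. Cache (LRU->MRU): [69 39 37]
  10. access 39: HIT. Cache (LRU->MRU): [69 37 39]
  11. access 39: HIT. Cache (LRU->MRU): [69 37 39]
  12. access 65: MISS, evict 69. Cache (LRU->MRU): [37 39 65]
  13. access 65: HIT. Cache (LRU->MRU): [37 39 65]
  14. access 76: MISS, evict 37. Cache (LRU->MRU): [39 65 76]
  15. access 13: MISS, evict 39. Cache (LRU->MRU): [65 76 13]
  16. access 76: HIT. Cache (LRU->MRU): [65 13 76]
Total: 10 hits, 6 misses, 3 evictions

Hit rate = 10/16 = 5/8

Answer: 5/8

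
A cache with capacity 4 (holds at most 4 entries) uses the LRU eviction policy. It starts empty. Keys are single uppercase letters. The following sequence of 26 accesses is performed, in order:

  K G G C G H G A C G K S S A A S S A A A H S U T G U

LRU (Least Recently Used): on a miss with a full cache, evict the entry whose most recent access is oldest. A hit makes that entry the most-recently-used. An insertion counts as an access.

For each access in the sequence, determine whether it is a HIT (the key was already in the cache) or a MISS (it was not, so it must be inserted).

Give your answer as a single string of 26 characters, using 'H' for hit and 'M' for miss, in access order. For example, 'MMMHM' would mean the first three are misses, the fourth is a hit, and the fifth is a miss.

Answer: MMHMHMHMHHMMHMHHHHHHMHMMMH

Derivation:
LRU simulation (capacity=4):
  1. access K: MISS. Cache (LRU->MRU): [K]
  2. access G: MISS. Cache (LRU->MRU): [K G]
  3. access G: HIT. Cache (LRU->MRU): [K G]
  4. access C: MISS. Cache (LRU->MRU): [K G C]
  5. access G: HIT. Cache (LRU->MRU): [K C G]
  6. access H: MISS. Cache (LRU->MRU): [K C G H]
  7. access G: HIT. Cache (LRU->MRU): [K C H G]
  8. access A: MISS, evict K. Cache (LRU->MRU): [C H G A]
  9. access C: HIT. Cache (LRU->MRU): [H G A C]
  10. access G: HIT. Cache (LRU->MRU): [H A C G]
  11. access K: MISS, evict H. Cache (LRU->MRU): [A C G K]
  12. access S: MISS, evict A. Cache (LRU->MRU): [C G K S]
  13. access S: HIT. Cache (LRU->MRU): [C G K S]
  14. access A: MISS, evict C. Cache (LRU->MRU): [G K S A]
  15. access A: HIT. Cache (LRU->MRU): [G K S A]
  16. access S: HIT. Cache (LRU->MRU): [G K A S]
  17. access S: HIT. Cache (LRU->MRU): [G K A S]
  18. access A: HIT. Cache (LRU->MRU): [G K S A]
  19. access A: HIT. Cache (LRU->MRU): [G K S A]
  20. access A: HIT. Cache (LRU->MRU): [G K S A]
  21. access H: MISS, evict G. Cache (LRU->MRU): [K S A H]
  22. access S: HIT. Cache (LRU->MRU): [K A H S]
  23. access U: MISS, evict K. Cache (LRU->MRU): [A H S U]
  24. access T: MISS, evict A. Cache (LRU->MRU): [H S U T]
  25. access G: MISS, evict H. Cache (LRU->MRU): [S U T G]
  26. access U: HIT. Cache (LRU->MRU): [S T G U]
Total: 14 hits, 12 misses, 8 evictions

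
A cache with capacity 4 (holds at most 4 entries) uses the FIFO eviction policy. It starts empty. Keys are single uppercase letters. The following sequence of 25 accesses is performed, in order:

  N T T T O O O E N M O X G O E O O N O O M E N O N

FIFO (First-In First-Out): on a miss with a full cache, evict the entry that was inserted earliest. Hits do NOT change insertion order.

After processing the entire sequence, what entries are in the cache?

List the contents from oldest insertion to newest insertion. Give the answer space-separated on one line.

Answer: O E N M

Derivation:
FIFO simulation (capacity=4):
  1. access N: MISS. Cache (old->new): [N]
  2. access T: MISS. Cache (old->new): [N T]
  3. access T: HIT. Cache (old->new): [N T]
  4. access T: HIT. Cache (old->new): [N T]
  5. access O: MISS. Cache (old->new): [N T O]
  6. access O: HIT. Cache (old->new): [N T O]
  7. access O: HIT. Cache (old->new): [N T O]
  8. access E: MISS. Cache (old->new): [N T O E]
  9. access N: HIT. Cache (old->new): [N T O E]
  10. access M: MISS, evict N. Cache (old->new): [T O E M]
  11. access O: HIT. Cache (old->new): [T O E M]
  12. access X: MISS, evict T. Cache (old->new): [O E M X]
  13. access G: MISS, evict O. Cache (old->new): [E M X G]
  14. access O: MISS, evict E. Cache (old->new): [M X G O]
  15. access E: MISS, evict M. Cache (old->new): [X G O E]
  16. access O: HIT. Cache (old->new): [X G O E]
  17. access O: HIT. Cache (old->new): [X G O E]
  18. access N: MISS, evict X. Cache (old->new): [G O E N]
  19. access O: HIT. Cache (old->new): [G O E N]
  20. access O: HIT. Cache (old->new): [G O E N]
  21. access M: MISS, evict G. Cache (old->new): [O E N M]
  22. access E: HIT. Cache (old->new): [O E N M]
  23. access N: HIT. Cache (old->new): [O E N M]
  24. access O: HIT. Cache (old->new): [O E N M]
  25. access N: HIT. Cache (old->new): [O E N M]
Total: 14 hits, 11 misses, 7 evictions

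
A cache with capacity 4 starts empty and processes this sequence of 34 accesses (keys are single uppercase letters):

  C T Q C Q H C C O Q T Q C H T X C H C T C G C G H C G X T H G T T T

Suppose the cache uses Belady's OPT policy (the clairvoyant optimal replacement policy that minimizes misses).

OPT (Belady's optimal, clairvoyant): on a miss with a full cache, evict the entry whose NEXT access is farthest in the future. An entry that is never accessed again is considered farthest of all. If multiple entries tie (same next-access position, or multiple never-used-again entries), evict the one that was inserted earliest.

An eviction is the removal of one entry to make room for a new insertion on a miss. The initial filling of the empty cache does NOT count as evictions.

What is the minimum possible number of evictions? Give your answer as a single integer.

OPT (Belady) simulation (capacity=4):
  1. access C: MISS. Cache: [C]
  2. access T: MISS. Cache: [C T]
  3. access Q: MISS. Cache: [C T Q]
  4. access C: HIT. Next use of C: step 7. Cache: [C T Q]
  5. access Q: HIT. Next use of Q: step 10. Cache: [C T Q]
  6. access H: MISS. Cache: [C T Q H]
  7. access C: HIT. Next use of C: step 8. Cache: [C T Q H]
  8. access C: HIT. Next use of C: step 13. Cache: [C T Q H]
  9. access O: MISS, evict H (next use: step 14). Cache: [C T Q O]
  10. access Q: HIT. Next use of Q: step 12. Cache: [C T Q O]
  11. access T: HIT. Next use of T: step 15. Cache: [C T Q O]
  12. access Q: HIT. Next use of Q: never. Cache: [C T Q O]
  13. access C: HIT. Next use of C: step 17. Cache: [C T Q O]
  14. access H: MISS, evict Q (next use: never). Cache: [C T O H]
  15. access T: HIT. Next use of T: step 20. Cache: [C T O H]
  16. access X: MISS, evict O (next use: never). Cache: [C T H X]
  17. access C: HIT. Next use of C: step 19. Cache: [C T H X]
  18. access H: HIT. Next use of H: step 25. Cache: [C T H X]
  19. access C: HIT. Next use of C: step 21. Cache: [C T H X]
  20. access T: HIT. Next use of T: step 29. Cache: [C T H X]
  21. access C: HIT. Next use of C: step 23. Cache: [C T H X]
  22. access G: MISS, evict T (next use: step 29). Cache: [C H X G]
  23. access C: HIT. Next use of C: step 26. Cache: [C H X G]
  24. access G: HIT. Next use of G: step 27. Cache: [C H X G]
  25. access H: HIT. Next use of H: step 30. Cache: [C H X G]
  26. access C: HIT. Next use of C: never. Cache: [C H X G]
  27. access G: HIT. Next use of G: step 31. Cache: [C H X G]
  28. access X: HIT. Next use of X: never. Cache: [C H X G]
  29. access T: MISS, evict C (next use: never). Cache: [H X G T]
  30. access H: HIT. Next use of H: never. Cache: [H X G T]
  31. access G: HIT. Next use of G: never. Cache: [H X G T]
  32. access T: HIT. Next use of T: step 33. Cache: [H X G T]
  33. access T: HIT. Next use of T: step 34. Cache: [H X G T]
  34. access T: HIT. Next use of T: never. Cache: [H X G T]
Total: 25 hits, 9 misses, 5 evictions

Answer: 5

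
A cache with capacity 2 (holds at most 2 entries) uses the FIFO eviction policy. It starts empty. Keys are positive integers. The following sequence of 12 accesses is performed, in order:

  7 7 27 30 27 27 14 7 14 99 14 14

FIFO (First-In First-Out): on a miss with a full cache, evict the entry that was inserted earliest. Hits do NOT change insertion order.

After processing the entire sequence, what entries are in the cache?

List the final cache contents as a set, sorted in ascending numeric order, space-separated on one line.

Answer: 14 99

Derivation:
FIFO simulation (capacity=2):
  1. access 7: MISS. Cache (old->new): [7]
  2. access 7: HIT. Cache (old->new): [7]
  3. access 27: MISS. Cache (old->new): [7 27]
  4. access 30: MISS, evict 7. Cache (old->new): [27 30]
  5. access 27: HIT. Cache (old->new): [27 30]
  6. access 27: HIT. Cache (old->new): [27 30]
  7. access 14: MISS, evict 27. Cache (old->new): [30 14]
  8. access 7: MISS, evict 30. Cache (old->new): [14 7]
  9. access 14: HIT. Cache (old->new): [14 7]
  10. access 99: MISS, evict 14. Cache (old->new): [7 99]
  11. access 14: MISS, evict 7. Cache (old->new): [99 14]
  12. access 14: HIT. Cache (old->new): [99 14]
Total: 5 hits, 7 misses, 5 evictions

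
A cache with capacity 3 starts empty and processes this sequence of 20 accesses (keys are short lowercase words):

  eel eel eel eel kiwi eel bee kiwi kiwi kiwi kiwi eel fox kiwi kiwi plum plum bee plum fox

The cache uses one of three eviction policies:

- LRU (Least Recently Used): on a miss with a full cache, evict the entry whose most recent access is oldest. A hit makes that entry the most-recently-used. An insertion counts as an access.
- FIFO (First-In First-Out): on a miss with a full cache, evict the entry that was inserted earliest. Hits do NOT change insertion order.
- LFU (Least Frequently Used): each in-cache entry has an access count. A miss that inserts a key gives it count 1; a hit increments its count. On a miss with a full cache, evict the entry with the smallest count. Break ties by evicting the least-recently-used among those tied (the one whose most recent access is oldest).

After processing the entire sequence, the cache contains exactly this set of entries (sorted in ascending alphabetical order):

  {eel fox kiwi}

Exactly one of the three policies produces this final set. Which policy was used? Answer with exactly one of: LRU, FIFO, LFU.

Simulating under each policy and comparing final sets:
  LRU: final set = {bee fox plum} -> differs
  FIFO: final set = {bee fox plum} -> differs
  LFU: final set = {eel fox kiwi} -> MATCHES target
Only LFU produces the target set.

Answer: LFU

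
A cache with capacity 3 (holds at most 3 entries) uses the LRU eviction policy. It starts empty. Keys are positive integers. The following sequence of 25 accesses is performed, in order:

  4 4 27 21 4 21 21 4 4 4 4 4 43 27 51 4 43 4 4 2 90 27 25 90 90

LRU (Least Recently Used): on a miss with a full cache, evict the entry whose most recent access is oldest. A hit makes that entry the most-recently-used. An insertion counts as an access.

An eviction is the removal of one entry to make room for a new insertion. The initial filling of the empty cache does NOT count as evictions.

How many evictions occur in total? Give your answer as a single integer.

LRU simulation (capacity=3):
  1. access 4: MISS. Cache (LRU->MRU): [4]
  2. access 4: HIT. Cache (LRU->MRU): [4]
  3. access 27: MISS. Cache (LRU->MRU): [4 27]
  4. access 21: MISS. Cache (LRU->MRU): [4 27 21]
  5. access 4: HIT. Cache (LRU->MRU): [27 21 4]
  6. access 21: HIT. Cache (LRU->MRU): [27 4 21]
  7. access 21: HIT. Cache (LRU->MRU): [27 4 21]
  8. access 4: HIT. Cache (LRU->MRU): [27 21 4]
  9. access 4: HIT. Cache (LRU->MRU): [27 21 4]
  10. access 4: HIT. Cache (LRU->MRU): [27 21 4]
  11. access 4: HIT. Cache (LRU->MRU): [27 21 4]
  12. access 4: HIT. Cache (LRU->MRU): [27 21 4]
  13. access 43: MISS, evict 27. Cache (LRU->MRU): [21 4 43]
  14. access 27: MISS, evict 21. Cache (LRU->MRU): [4 43 27]
  15. access 51: MISS, evict 4. Cache (LRU->MRU): [43 27 51]
  16. access 4: MISS, evict 43. Cache (LRU->MRU): [27 51 4]
  17. access 43: MISS, evict 27. Cache (LRU->MRU): [51 4 43]
  18. access 4: HIT. Cache (LRU->MRU): [51 43 4]
  19. access 4: HIT. Cache (LRU->MRU): [51 43 4]
  20. access 2: MISS, evict 51. Cache (LRU->MRU): [43 4 2]
  21. access 90: MISS, evict 43. Cache (LRU->MRU): [4 2 90]
  22. access 27: MISS, evict 4. Cache (LRU->MRU): [2 90 27]
  23. access 25: MISS, evict 2. Cache (LRU->MRU): [90 27 25]
  24. access 90: HIT. Cache (LRU->MRU): [27 25 90]
  25. access 90: HIT. Cache (LRU->MRU): [27 25 90]
Total: 13 hits, 12 misses, 9 evictions

Answer: 9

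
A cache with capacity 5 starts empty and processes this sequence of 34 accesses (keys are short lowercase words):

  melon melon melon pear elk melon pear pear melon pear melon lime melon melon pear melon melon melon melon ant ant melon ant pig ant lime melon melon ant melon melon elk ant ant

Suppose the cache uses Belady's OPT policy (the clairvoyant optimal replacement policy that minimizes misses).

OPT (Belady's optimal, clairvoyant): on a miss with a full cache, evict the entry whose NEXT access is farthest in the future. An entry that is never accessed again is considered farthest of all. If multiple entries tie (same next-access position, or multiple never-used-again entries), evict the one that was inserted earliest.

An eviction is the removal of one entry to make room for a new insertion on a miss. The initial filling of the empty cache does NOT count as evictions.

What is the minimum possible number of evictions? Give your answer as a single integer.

Answer: 1

Derivation:
OPT (Belady) simulation (capacity=5):
  1. access melon: MISS. Cache: [melon]
  2. access melon: HIT. Next use of melon: step 3. Cache: [melon]
  3. access melon: HIT. Next use of melon: step 6. Cache: [melon]
  4. access pear: MISS. Cache: [melon pear]
  5. access elk: MISS. Cache: [melon pear elk]
  6. access melon: HIT. Next use of melon: step 9. Cache: [melon pear elk]
  7. access pear: HIT. Next use of pear: step 8. Cache: [melon pear elk]
  8. access pear: HIT. Next use of pear: step 10. Cache: [melon pear elk]
  9. access melon: HIT. Next use of melon: step 11. Cache: [melon pear elk]
  10. access pear: HIT. Next use of pear: step 15. Cache: [melon pear elk]
  11. access melon: HIT. Next use of melon: step 13. Cache: [melon pear elk]
  12. access lime: MISS. Cache: [melon pear elk lime]
  13. access melon: HIT. Next use of melon: step 14. Cache: [melon pear elk lime]
  14. access melon: HIT. Next use of melon: step 16. Cache: [melon pear elk lime]
  15. access pear: HIT. Next use of pear: never. Cache: [melon pear elk lime]
  16. access melon: HIT. Next use of melon: step 17. Cache: [melon pear elk lime]
  17. access melon: HIT. Next use of melon: step 18. Cache: [melon pear elk lime]
  18. access melon: HIT. Next use of melon: step 19. Cache: [melon pear elk lime]
  19. access melon: HIT. Next use of melon: step 22. Cache: [melon pear elk lime]
  20. access ant: MISS. Cache: [melon pear elk lime ant]
  21. access ant: HIT. Next use of ant: step 23. Cache: [melon pear elk lime ant]
  22. access melon: HIT. Next use of melon: step 27. Cache: [melon pear elk lime ant]
  23. access ant: HIT. Next use of ant: step 25. Cache: [melon pear elk lime ant]
  24. access pig: MISS, evict pear (next use: never). Cache: [melon elk lime ant pig]
  25. access ant: HIT. Next use of ant: step 29. Cache: [melon elk lime ant pig]
  26. access lime: HIT. Next use of lime: never. Cache: [melon elk lime ant pig]
  27. access melon: HIT. Next use of melon: step 28. Cache: [melon elk lime ant pig]
  28. access melon: HIT. Next use of melon: step 30. Cache: [melon elk lime ant pig]
  29. access ant: HIT. Next use of ant: step 33. Cache: [melon elk lime ant pig]
  30. access melon: HIT. Next use of melon: step 31. Cache: [melon elk lime ant pig]
  31. access melon: HIT. Next use of melon: never. Cache: [melon elk lime ant pig]
  32. access elk: HIT. Next use of elk: never. Cache: [melon elk lime ant pig]
  33. access ant: HIT. Next use of ant: step 34. Cache: [melon elk lime ant pig]
  34. access ant: HIT. Next use of ant: never. Cache: [melon elk lime ant pig]
Total: 28 hits, 6 misses, 1 evictions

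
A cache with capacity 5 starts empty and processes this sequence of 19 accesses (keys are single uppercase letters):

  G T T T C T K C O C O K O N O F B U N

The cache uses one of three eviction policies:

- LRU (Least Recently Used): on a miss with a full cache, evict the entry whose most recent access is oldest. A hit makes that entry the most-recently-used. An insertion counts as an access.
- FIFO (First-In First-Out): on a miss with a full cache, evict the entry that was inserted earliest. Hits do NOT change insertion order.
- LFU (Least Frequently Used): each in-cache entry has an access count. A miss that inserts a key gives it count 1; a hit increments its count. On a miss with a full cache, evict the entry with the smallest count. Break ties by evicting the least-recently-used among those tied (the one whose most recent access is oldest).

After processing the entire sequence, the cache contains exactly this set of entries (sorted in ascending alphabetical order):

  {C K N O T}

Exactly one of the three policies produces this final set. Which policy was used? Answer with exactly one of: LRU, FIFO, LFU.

Answer: LFU

Derivation:
Simulating under each policy and comparing final sets:
  LRU: final set = {B F N O U} -> differs
  FIFO: final set = {B F N O U} -> differs
  LFU: final set = {C K N O T} -> MATCHES target
Only LFU produces the target set.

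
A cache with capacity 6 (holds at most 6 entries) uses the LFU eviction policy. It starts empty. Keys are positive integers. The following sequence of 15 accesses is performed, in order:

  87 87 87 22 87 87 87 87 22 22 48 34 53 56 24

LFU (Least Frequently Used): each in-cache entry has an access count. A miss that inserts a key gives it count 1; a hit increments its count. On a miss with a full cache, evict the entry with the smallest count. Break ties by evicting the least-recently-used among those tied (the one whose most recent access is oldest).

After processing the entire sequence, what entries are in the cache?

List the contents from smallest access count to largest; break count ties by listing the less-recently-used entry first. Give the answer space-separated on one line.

Answer: 34 53 56 24 22 87

Derivation:
LFU simulation (capacity=6):
  1. access 87: MISS. Cache: [87(c=1)]
  2. access 87: HIT, count now 2. Cache: [87(c=2)]
  3. access 87: HIT, count now 3. Cache: [87(c=3)]
  4. access 22: MISS. Cache: [22(c=1) 87(c=3)]
  5. access 87: HIT, count now 4. Cache: [22(c=1) 87(c=4)]
  6. access 87: HIT, count now 5. Cache: [22(c=1) 87(c=5)]
  7. access 87: HIT, count now 6. Cache: [22(c=1) 87(c=6)]
  8. access 87: HIT, count now 7. Cache: [22(c=1) 87(c=7)]
  9. access 22: HIT, count now 2. Cache: [22(c=2) 87(c=7)]
  10. access 22: HIT, count now 3. Cache: [22(c=3) 87(c=7)]
  11. access 48: MISS. Cache: [48(c=1) 22(c=3) 87(c=7)]
  12. access 34: MISS. Cache: [48(c=1) 34(c=1) 22(c=3) 87(c=7)]
  13. access 53: MISS. Cache: [48(c=1) 34(c=1) 53(c=1) 22(c=3) 87(c=7)]
  14. access 56: MISS. Cache: [48(c=1) 34(c=1) 53(c=1) 56(c=1) 22(c=3) 87(c=7)]
  15. access 24: MISS, evict 48(c=1). Cache: [34(c=1) 53(c=1) 56(c=1) 24(c=1) 22(c=3) 87(c=7)]
Total: 8 hits, 7 misses, 1 evictions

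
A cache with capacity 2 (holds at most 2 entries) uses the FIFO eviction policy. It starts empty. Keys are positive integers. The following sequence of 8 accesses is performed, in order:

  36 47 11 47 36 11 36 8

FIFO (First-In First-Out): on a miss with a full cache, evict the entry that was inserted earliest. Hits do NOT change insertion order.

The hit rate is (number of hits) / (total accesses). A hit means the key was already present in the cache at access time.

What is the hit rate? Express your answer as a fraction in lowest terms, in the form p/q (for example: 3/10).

FIFO simulation (capacity=2):
  1. access 36: MISS. Cache (old->new): [36]
  2. access 47: MISS. Cache (old->new): [36 47]
  3. access 11: MISS, evict 36. Cache (old->new): [47 11]
  4. access 47: HIT. Cache (old->new): [47 11]
  5. access 36: MISS, evict 47. Cache (old->new): [11 36]
  6. access 11: HIT. Cache (old->new): [11 36]
  7. access 36: HIT. Cache (old->new): [11 36]
  8. access 8: MISS, evict 11. Cache (old->new): [36 8]
Total: 3 hits, 5 misses, 3 evictions

Hit rate = 3/8

Answer: 3/8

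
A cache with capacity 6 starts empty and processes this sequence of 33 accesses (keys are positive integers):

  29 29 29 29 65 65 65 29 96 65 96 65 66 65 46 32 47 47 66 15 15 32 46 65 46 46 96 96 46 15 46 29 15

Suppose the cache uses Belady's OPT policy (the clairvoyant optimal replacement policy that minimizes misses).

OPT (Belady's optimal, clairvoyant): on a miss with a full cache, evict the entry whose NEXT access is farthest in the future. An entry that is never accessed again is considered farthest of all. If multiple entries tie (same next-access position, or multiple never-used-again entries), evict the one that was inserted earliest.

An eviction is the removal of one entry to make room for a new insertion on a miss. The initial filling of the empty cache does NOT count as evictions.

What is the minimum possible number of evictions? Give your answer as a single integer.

OPT (Belady) simulation (capacity=6):
  1. access 29: MISS. Cache: [29]
  2. access 29: HIT. Next use of 29: step 3. Cache: [29]
  3. access 29: HIT. Next use of 29: step 4. Cache: [29]
  4. access 29: HIT. Next use of 29: step 8. Cache: [29]
  5. access 65: MISS. Cache: [29 65]
  6. access 65: HIT. Next use of 65: step 7. Cache: [29 65]
  7. access 65: HIT. Next use of 65: step 10. Cache: [29 65]
  8. access 29: HIT. Next use of 29: step 32. Cache: [29 65]
  9. access 96: MISS. Cache: [29 65 96]
  10. access 65: HIT. Next use of 65: step 12. Cache: [29 65 96]
  11. access 96: HIT. Next use of 96: step 27. Cache: [29 65 96]
  12. access 65: HIT. Next use of 65: step 14. Cache: [29 65 96]
  13. access 66: MISS. Cache: [29 65 96 66]
  14. access 65: HIT. Next use of 65: step 24. Cache: [29 65 96 66]
  15. access 46: MISS. Cache: [29 65 96 66 46]
  16. access 32: MISS. Cache: [29 65 96 66 46 32]
  17. access 47: MISS, evict 29 (next use: step 32). Cache: [65 96 66 46 32 47]
  18. access 47: HIT. Next use of 47: never. Cache: [65 96 66 46 32 47]
  19. access 66: HIT. Next use of 66: never. Cache: [65 96 66 46 32 47]
  20. access 15: MISS, evict 66 (next use: never). Cache: [65 96 46 32 47 15]
  21. access 15: HIT. Next use of 15: step 30. Cache: [65 96 46 32 47 15]
  22. access 32: HIT. Next use of 32: never. Cache: [65 96 46 32 47 15]
  23. access 46: HIT. Next use of 46: step 25. Cache: [65 96 46 32 47 15]
  24. access 65: HIT. Next use of 65: never. Cache: [65 96 46 32 47 15]
  25. access 46: HIT. Next use of 46: step 26. Cache: [65 96 46 32 47 15]
  26. access 46: HIT. Next use of 46: step 29. Cache: [65 96 46 32 47 15]
  27. access 96: HIT. Next use of 96: step 28. Cache: [65 96 46 32 47 15]
  28. access 96: HIT. Next use of 96: never. Cache: [65 96 46 32 47 15]
  29. access 46: HIT. Next use of 46: step 31. Cache: [65 96 46 32 47 15]
  30. access 15: HIT. Next use of 15: step 33. Cache: [65 96 46 32 47 15]
  31. access 46: HIT. Next use of 46: never. Cache: [65 96 46 32 47 15]
  32. access 29: MISS, evict 65 (next use: never). Cache: [96 46 32 47 15 29]
  33. access 15: HIT. Next use of 15: never. Cache: [96 46 32 47 15 29]
Total: 24 hits, 9 misses, 3 evictions

Answer: 3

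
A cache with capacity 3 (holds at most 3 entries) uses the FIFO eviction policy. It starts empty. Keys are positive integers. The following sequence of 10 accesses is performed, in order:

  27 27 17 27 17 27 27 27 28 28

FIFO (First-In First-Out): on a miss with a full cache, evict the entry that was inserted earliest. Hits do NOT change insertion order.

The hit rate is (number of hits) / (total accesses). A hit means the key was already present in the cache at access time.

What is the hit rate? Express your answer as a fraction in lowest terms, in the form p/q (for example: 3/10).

FIFO simulation (capacity=3):
  1. access 27: MISS. Cache (old->new): [27]
  2. access 27: HIT. Cache (old->new): [27]
  3. access 17: MISS. Cache (old->new): [27 17]
  4. access 27: HIT. Cache (old->new): [27 17]
  5. access 17: HIT. Cache (old->new): [27 17]
  6. access 27: HIT. Cache (old->new): [27 17]
  7. access 27: HIT. Cache (old->new): [27 17]
  8. access 27: HIT. Cache (old->new): [27 17]
  9. access 28: MISS. Cache (old->new): [27 17 28]
  10. access 28: HIT. Cache (old->new): [27 17 28]
Total: 7 hits, 3 misses, 0 evictions

Hit rate = 7/10

Answer: 7/10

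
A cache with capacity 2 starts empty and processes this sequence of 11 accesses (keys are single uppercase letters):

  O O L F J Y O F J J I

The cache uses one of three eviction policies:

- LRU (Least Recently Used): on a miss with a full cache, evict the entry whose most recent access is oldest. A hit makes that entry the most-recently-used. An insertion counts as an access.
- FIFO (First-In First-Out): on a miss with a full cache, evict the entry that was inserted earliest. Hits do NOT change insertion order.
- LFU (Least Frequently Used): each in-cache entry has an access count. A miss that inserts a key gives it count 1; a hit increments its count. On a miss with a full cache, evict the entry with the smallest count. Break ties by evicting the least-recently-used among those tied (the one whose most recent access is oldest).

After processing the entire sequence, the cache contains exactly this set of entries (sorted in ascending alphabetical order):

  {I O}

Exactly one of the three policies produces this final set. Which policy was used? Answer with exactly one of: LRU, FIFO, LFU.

Simulating under each policy and comparing final sets:
  LRU: final set = {I J} -> differs
  FIFO: final set = {I J} -> differs
  LFU: final set = {I O} -> MATCHES target
Only LFU produces the target set.

Answer: LFU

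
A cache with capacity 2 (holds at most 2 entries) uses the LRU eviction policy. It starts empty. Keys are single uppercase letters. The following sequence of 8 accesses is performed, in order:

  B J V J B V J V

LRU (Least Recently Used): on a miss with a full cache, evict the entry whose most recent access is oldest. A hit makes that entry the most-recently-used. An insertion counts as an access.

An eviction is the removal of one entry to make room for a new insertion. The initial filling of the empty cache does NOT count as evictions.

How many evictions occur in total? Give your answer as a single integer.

LRU simulation (capacity=2):
  1. access B: MISS. Cache (LRU->MRU): [B]
  2. access J: MISS. Cache (LRU->MRU): [B J]
  3. access V: MISS, evict B. Cache (LRU->MRU): [J V]
  4. access J: HIT. Cache (LRU->MRU): [V J]
  5. access B: MISS, evict V. Cache (LRU->MRU): [J B]
  6. access V: MISS, evict J. Cache (LRU->MRU): [B V]
  7. access J: MISS, evict B. Cache (LRU->MRU): [V J]
  8. access V: HIT. Cache (LRU->MRU): [J V]
Total: 2 hits, 6 misses, 4 evictions

Answer: 4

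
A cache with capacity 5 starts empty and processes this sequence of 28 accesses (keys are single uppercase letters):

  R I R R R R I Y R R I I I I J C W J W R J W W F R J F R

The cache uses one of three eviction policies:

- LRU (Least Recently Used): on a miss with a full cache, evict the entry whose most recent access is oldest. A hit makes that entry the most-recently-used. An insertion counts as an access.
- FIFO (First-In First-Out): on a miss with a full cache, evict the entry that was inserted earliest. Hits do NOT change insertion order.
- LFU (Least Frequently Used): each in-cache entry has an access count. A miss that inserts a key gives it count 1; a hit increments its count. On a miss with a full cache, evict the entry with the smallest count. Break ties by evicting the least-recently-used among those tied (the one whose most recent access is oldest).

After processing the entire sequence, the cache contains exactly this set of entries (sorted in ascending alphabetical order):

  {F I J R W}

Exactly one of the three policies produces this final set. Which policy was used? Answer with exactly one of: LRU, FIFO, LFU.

Simulating under each policy and comparing final sets:
  LRU: final set = {C F J R W} -> differs
  FIFO: final set = {C F J R W} -> differs
  LFU: final set = {F I J R W} -> MATCHES target
Only LFU produces the target set.

Answer: LFU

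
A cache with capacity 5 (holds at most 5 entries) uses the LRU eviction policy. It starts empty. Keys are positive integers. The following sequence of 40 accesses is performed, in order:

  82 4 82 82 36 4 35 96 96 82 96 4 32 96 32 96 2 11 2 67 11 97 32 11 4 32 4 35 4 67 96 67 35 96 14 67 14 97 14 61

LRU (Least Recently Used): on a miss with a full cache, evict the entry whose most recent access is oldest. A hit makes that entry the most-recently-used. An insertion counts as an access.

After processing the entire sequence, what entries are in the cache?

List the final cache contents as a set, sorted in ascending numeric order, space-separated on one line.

Answer: 14 61 67 96 97

Derivation:
LRU simulation (capacity=5):
  1. access 82: MISS. Cache (LRU->MRU): [82]
  2. access 4: MISS. Cache (LRU->MRU): [82 4]
  3. access 82: HIT. Cache (LRU->MRU): [4 82]
  4. access 82: HIT. Cache (LRU->MRU): [4 82]
  5. access 36: MISS. Cache (LRU->MRU): [4 82 36]
  6. access 4: HIT. Cache (LRU->MRU): [82 36 4]
  7. access 35: MISS. Cache (LRU->MRU): [82 36 4 35]
  8. access 96: MISS. Cache (LRU->MRU): [82 36 4 35 96]
  9. access 96: HIT. Cache (LRU->MRU): [82 36 4 35 96]
  10. access 82: HIT. Cache (LRU->MRU): [36 4 35 96 82]
  11. access 96: HIT. Cache (LRU->MRU): [36 4 35 82 96]
  12. access 4: HIT. Cache (LRU->MRU): [36 35 82 96 4]
  13. access 32: MISS, evict 36. Cache (LRU->MRU): [35 82 96 4 32]
  14. access 96: HIT. Cache (LRU->MRU): [35 82 4 32 96]
  15. access 32: HIT. Cache (LRU->MRU): [35 82 4 96 32]
  16. access 96: HIT. Cache (LRU->MRU): [35 82 4 32 96]
  17. access 2: MISS, evict 35. Cache (LRU->MRU): [82 4 32 96 2]
  18. access 11: MISS, evict 82. Cache (LRU->MRU): [4 32 96 2 11]
  19. access 2: HIT. Cache (LRU->MRU): [4 32 96 11 2]
  20. access 67: MISS, evict 4. Cache (LRU->MRU): [32 96 11 2 67]
  21. access 11: HIT. Cache (LRU->MRU): [32 96 2 67 11]
  22. access 97: MISS, evict 32. Cache (LRU->MRU): [96 2 67 11 97]
  23. access 32: MISS, evict 96. Cache (LRU->MRU): [2 67 11 97 32]
  24. access 11: HIT. Cache (LRU->MRU): [2 67 97 32 11]
  25. access 4: MISS, evict 2. Cache (LRU->MRU): [67 97 32 11 4]
  26. access 32: HIT. Cache (LRU->MRU): [67 97 11 4 32]
  27. access 4: HIT. Cache (LRU->MRU): [67 97 11 32 4]
  28. access 35: MISS, evict 67. Cache (LRU->MRU): [97 11 32 4 35]
  29. access 4: HIT. Cache (LRU->MRU): [97 11 32 35 4]
  30. access 67: MISS, evict 97. Cache (LRU->MRU): [11 32 35 4 67]
  31. access 96: MISS, evict 11. Cache (LRU->MRU): [32 35 4 67 96]
  32. access 67: HIT. Cache (LRU->MRU): [32 35 4 96 67]
  33. access 35: HIT. Cache (LRU->MRU): [32 4 96 67 35]
  34. access 96: HIT. Cache (LRU->MRU): [32 4 67 35 96]
  35. access 14: MISS, evict 32. Cache (LRU->MRU): [4 67 35 96 14]
  36. access 67: HIT. Cache (LRU->MRU): [4 35 96 14 67]
  37. access 14: HIT. Cache (LRU->MRU): [4 35 96 67 14]
  38. access 97: MISS, evict 4. Cache (LRU->MRU): [35 96 67 14 97]
  39. access 14: HIT. Cache (LRU->MRU): [35 96 67 97 14]
  40. access 61: MISS, evict 35. Cache (LRU->MRU): [96 67 97 14 61]
Total: 22 hits, 18 misses, 13 evictions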